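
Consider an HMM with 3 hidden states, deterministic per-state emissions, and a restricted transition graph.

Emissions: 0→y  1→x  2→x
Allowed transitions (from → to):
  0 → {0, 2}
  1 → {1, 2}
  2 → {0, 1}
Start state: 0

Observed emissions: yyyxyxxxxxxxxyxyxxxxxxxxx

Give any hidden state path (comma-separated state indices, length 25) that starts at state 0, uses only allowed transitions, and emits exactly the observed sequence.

  [0] y  {0}  => 0  start
  [1] y  {0}  => 0  0->0 ok
  [2] y  {0}  => 0  0->0 ok
  [3] x  {1,2}  => 2  0->2 ok
  [4] y  {0}  => 0  2->0 ok
  [5] x  {1,2}  => 2  0->2 ok
  [6] x  {1,2}  => 1  2->1 ok
  [7] x  {1,2}  => 1  1->1 ok
  [8] x  {1,2}  => 2  1->2 ok
  [9] x  {1,2}  => 1  2->1 ok
  [10] x  {1,2}  => 2  1->2 ok
  [11] x  {1,2}  => 1  2->1 ok
  [12] x  {1,2}  => 2  1->2 ok
  [13] y  {0}  => 0  2->0 ok
  [14] x  {1,2}  => 2  0->2 ok
  [15] y  {0}  => 0  2->0 ok
  [16] x  {1,2}  => 2  0->2 ok
  [17] x  {1,2}  => 1  2->1 ok
  [18] x  {1,2}  => 2  1->2 ok
  [19] x  {1,2}  => 1  2->1 ok
  [20] x  {1,2}  => 1  1->1 ok
  [21] x  {1,2}  => 1  1->1 ok
  [22] x  {1,2}  => 2  1->2 ok
  [23] x  {1,2}  => 1  2->1 ok
  [24] x  {1,2}  => 1  1->1 ok

0,0,0,2,0,2,1,1,2,1,2,1,2,0,2,0,2,1,2,1,1,1,2,1,1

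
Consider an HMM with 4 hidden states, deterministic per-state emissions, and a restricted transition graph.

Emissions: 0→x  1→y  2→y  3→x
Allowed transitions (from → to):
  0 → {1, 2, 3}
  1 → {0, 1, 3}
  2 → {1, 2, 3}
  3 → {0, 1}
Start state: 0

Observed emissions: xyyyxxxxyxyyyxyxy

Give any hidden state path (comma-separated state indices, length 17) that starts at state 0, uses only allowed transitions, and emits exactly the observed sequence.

0,2,2,2,3,0,3,0,2,3,1,1,1,3,1,0,2

  [0] x  {0,3}  => 0  start
  [1] y  {1,2}  => 2  0->2 ok
  [2] y  {1,2}  => 2  2->2 ok
  [3] y  {1,2}  => 2  2->2 ok
  [4] x  {0,3}  => 3  2->3 ok
  [5] x  {0,3}  => 0  3->0 ok
  [6] x  {0,3}  => 3  0->3 ok
  [7] x  {0,3}  => 0  3->0 ok
  [8] y  {1,2}  => 2  0->2 ok
  [9] x  {0,3}  => 3  2->3 ok
  [10] y  {1,2}  => 1  3->1 ok
  [11] y  {1,2}  => 1  1->1 ok
  [12] y  {1,2}  => 1  1->1 ok
  [13] x  {0,3}  => 3  1->3 ok
  [14] y  {1,2}  => 1  3->1 ok
  [15] x  {0,3}  => 0  1->0 ok
  [16] y  {1,2}  => 2  0->2 ok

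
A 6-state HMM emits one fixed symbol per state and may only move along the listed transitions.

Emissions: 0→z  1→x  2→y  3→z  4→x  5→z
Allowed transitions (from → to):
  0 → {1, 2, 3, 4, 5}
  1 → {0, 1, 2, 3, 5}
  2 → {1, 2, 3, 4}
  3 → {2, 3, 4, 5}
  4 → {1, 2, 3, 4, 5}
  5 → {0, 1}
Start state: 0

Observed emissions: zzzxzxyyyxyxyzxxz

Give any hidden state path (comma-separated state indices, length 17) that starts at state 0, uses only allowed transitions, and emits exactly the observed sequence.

  0: obs=z cand={0,3,5} pick 0 [start]
  1: obs=z cand={0,3,5} pick 5 [0->5 ok]
  2: obs=z cand={0,3,5} pick 0 [5->0 ok]
  3: obs=x cand={1,4} pick 1 [0->1 ok]
  4: obs=z cand={0,3,5} pick 5 [1->5 ok]
  5: obs=x cand={1,4} pick 1 [5->1 ok]
  6: obs=y cand={2} pick 2 [1->2 ok]
  7: obs=y cand={2} pick 2 [2->2 ok]
  8: obs=y cand={2} pick 2 [2->2 ok]
  9: obs=x cand={1,4} pick 1 [2->1 ok]
  10: obs=y cand={2} pick 2 [1->2 ok]
  11: obs=x cand={1,4} pick 4 [2->4 ok]
  12: obs=y cand={2} pick 2 [4->2 ok]
  13: obs=z cand={0,3,5} pick 3 [2->3 ok]
  14: obs=x cand={1,4} pick 4 [3->4 ok]
  15: obs=x cand={1,4} pick 1 [4->1 ok]
  16: obs=z cand={0,3,5} pick 5 [1->5 ok]

0,5,0,1,5,1,2,2,2,1,2,4,2,3,4,1,5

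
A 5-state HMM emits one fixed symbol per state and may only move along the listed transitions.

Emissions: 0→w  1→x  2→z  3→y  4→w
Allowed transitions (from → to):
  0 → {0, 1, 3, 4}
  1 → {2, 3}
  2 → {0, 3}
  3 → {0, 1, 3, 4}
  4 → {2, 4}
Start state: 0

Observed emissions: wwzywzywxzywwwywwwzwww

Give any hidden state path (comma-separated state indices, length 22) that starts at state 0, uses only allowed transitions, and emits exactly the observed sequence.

  [0] w  {0,4}  => 0  start
  [1] w  {0,4}  => 4  0->4 ok
  [2] z  {2}  => 2  4->2 ok
  [3] y  {3}  => 3  2->3 ok
  [4] w  {0,4}  => 4  3->4 ok
  [5] z  {2}  => 2  4->2 ok
  [6] y  {3}  => 3  2->3 ok
  [7] w  {0,4}  => 0  3->0 ok
  [8] x  {1}  => 1  0->1 ok
  [9] z  {2}  => 2  1->2 ok
  [10] y  {3}  => 3  2->3 ok
  [11] w  {0,4}  => 0  3->0 ok
  [12] w  {0,4}  => 0  0->0 ok
  [13] w  {0,4}  => 0  0->0 ok
  [14] y  {3}  => 3  0->3 ok
  [15] w  {0,4}  => 0  3->0 ok
  [16] w  {0,4}  => 0  0->0 ok
  [17] w  {0,4}  => 4  0->4 ok
  [18] z  {2}  => 2  4->2 ok
  [19] w  {0,4}  => 0  2->0 ok
  [20] w  {0,4}  => 0  0->0 ok
  [21] w  {0,4}  => 4  0->4 ok

0,4,2,3,4,2,3,0,1,2,3,0,0,0,3,0,0,4,2,0,0,4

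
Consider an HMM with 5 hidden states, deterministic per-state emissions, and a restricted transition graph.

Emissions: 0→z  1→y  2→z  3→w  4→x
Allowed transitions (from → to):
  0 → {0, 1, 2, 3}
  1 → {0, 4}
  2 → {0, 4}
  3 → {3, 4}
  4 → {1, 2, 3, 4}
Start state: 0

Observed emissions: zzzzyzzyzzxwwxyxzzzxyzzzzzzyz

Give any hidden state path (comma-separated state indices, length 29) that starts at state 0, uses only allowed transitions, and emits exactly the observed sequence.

0,0,0,0,1,0,0,1,0,2,4,3,3,4,1,4,2,0,2,4,1,0,2,0,2,0,0,1,0

  pos 0: z in {0,2}, choose 0; start
  pos 1: z in {0,2}, choose 0; 0->0 ok
  pos 2: z in {0,2}, choose 0; 0->0 ok
  pos 3: z in {0,2}, choose 0; 0->0 ok
  pos 4: y in {1}, choose 1; 0->1 ok
  pos 5: z in {0,2}, choose 0; 1->0 ok
  pos 6: z in {0,2}, choose 0; 0->0 ok
  pos 7: y in {1}, choose 1; 0->1 ok
  pos 8: z in {0,2}, choose 0; 1->0 ok
  pos 9: z in {0,2}, choose 2; 0->2 ok
  pos 10: x in {4}, choose 4; 2->4 ok
  pos 11: w in {3}, choose 3; 4->3 ok
  pos 12: w in {3}, choose 3; 3->3 ok
  pos 13: x in {4}, choose 4; 3->4 ok
  pos 14: y in {1}, choose 1; 4->1 ok
  pos 15: x in {4}, choose 4; 1->4 ok
  pos 16: z in {0,2}, choose 2; 4->2 ok
  pos 17: z in {0,2}, choose 0; 2->0 ok
  pos 18: z in {0,2}, choose 2; 0->2 ok
  pos 19: x in {4}, choose 4; 2->4 ok
  pos 20: y in {1}, choose 1; 4->1 ok
  pos 21: z in {0,2}, choose 0; 1->0 ok
  pos 22: z in {0,2}, choose 2; 0->2 ok
  pos 23: z in {0,2}, choose 0; 2->0 ok
  pos 24: z in {0,2}, choose 2; 0->2 ok
  pos 25: z in {0,2}, choose 0; 2->0 ok
  pos 26: z in {0,2}, choose 0; 0->0 ok
  pos 27: y in {1}, choose 1; 0->1 ok
  pos 28: z in {0,2}, choose 0; 1->0 ok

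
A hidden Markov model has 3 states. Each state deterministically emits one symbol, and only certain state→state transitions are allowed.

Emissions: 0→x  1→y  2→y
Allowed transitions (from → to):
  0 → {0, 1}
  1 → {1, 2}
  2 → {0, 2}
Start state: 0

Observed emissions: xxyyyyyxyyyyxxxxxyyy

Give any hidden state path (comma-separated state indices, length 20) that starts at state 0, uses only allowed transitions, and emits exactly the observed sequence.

0,0,1,1,1,2,2,0,1,2,2,2,0,0,0,0,0,1,1,2

  pos 0: x in {0}, choose 0; start
  pos 1: x in {0}, choose 0; 0->0 ok
  pos 2: y in {1,2}, choose 1; 0->1 ok
  pos 3: y in {1,2}, choose 1; 1->1 ok
  pos 4: y in {1,2}, choose 1; 1->1 ok
  pos 5: y in {1,2}, choose 2; 1->2 ok
  pos 6: y in {1,2}, choose 2; 2->2 ok
  pos 7: x in {0}, choose 0; 2->0 ok
  pos 8: y in {1,2}, choose 1; 0->1 ok
  pos 9: y in {1,2}, choose 2; 1->2 ok
  pos 10: y in {1,2}, choose 2; 2->2 ok
  pos 11: y in {1,2}, choose 2; 2->2 ok
  pos 12: x in {0}, choose 0; 2->0 ok
  pos 13: x in {0}, choose 0; 0->0 ok
  pos 14: x in {0}, choose 0; 0->0 ok
  pos 15: x in {0}, choose 0; 0->0 ok
  pos 16: x in {0}, choose 0; 0->0 ok
  pos 17: y in {1,2}, choose 1; 0->1 ok
  pos 18: y in {1,2}, choose 1; 1->1 ok
  pos 19: y in {1,2}, choose 2; 1->2 ok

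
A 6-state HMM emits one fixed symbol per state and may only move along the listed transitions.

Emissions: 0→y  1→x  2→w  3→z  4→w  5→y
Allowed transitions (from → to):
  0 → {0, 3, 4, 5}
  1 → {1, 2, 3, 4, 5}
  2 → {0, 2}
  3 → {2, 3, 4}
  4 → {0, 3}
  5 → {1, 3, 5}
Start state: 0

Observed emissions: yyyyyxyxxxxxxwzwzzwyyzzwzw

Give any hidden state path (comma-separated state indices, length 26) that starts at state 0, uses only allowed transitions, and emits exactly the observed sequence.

  t0 'y' -> {0,5}, take 0 (start)
  t1 'y' -> {0,5}, take 0 (0->0 ok)
  t2 'y' -> {0,5}, take 0 (0->0 ok)
  t3 'y' -> {0,5}, take 0 (0->0 ok)
  t4 'y' -> {0,5}, take 5 (0->5 ok)
  t5 'x' -> {1}, take 1 (5->1 ok)
  t6 'y' -> {0,5}, take 5 (1->5 ok)
  t7 'x' -> {1}, take 1 (5->1 ok)
  t8 'x' -> {1}, take 1 (1->1 ok)
  t9 'x' -> {1}, take 1 (1->1 ok)
  t10 'x' -> {1}, take 1 (1->1 ok)
  t11 'x' -> {1}, take 1 (1->1 ok)
  t12 'x' -> {1}, take 1 (1->1 ok)
  t13 'w' -> {2,4}, take 4 (1->4 ok)
  t14 'z' -> {3}, take 3 (4->3 ok)
  t15 'w' -> {2,4}, take 4 (3->4 ok)
  t16 'z' -> {3}, take 3 (4->3 ok)
  t17 'z' -> {3}, take 3 (3->3 ok)
  t18 'w' -> {2,4}, take 4 (3->4 ok)
  t19 'y' -> {0,5}, take 0 (4->0 ok)
  t20 'y' -> {0,5}, take 5 (0->5 ok)
  t21 'z' -> {3}, take 3 (5->3 ok)
  t22 'z' -> {3}, take 3 (3->3 ok)
  t23 'w' -> {2,4}, take 4 (3->4 ok)
  t24 'z' -> {3}, take 3 (4->3 ok)
  t25 'w' -> {2,4}, take 2 (3->2 ok)

0,0,0,0,5,1,5,1,1,1,1,1,1,4,3,4,3,3,4,0,5,3,3,4,3,2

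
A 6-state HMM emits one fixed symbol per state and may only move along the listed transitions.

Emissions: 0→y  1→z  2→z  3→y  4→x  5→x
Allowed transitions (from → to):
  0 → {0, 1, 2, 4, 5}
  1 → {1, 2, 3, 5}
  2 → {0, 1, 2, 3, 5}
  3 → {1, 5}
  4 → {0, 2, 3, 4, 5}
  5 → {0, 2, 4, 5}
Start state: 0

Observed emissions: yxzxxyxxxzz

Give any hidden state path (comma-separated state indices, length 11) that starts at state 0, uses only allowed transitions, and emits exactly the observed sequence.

  pos 0: y in {0,3}, choose 0; start
  pos 1: x in {4,5}, choose 4; 0->4 ok
  pos 2: z in {1,2}, choose 2; 4->2 ok
  pos 3: x in {4,5}, choose 5; 2->5 ok
  pos 4: x in {4,5}, choose 4; 5->4 ok
  pos 5: y in {0,3}, choose 0; 4->0 ok
  pos 6: x in {4,5}, choose 4; 0->4 ok
  pos 7: x in {4,5}, choose 4; 4->4 ok
  pos 8: x in {4,5}, choose 5; 4->5 ok
  pos 9: z in {1,2}, choose 2; 5->2 ok
  pos 10: z in {1,2}, choose 1; 2->1 ok

0,4,2,5,4,0,4,4,5,2,1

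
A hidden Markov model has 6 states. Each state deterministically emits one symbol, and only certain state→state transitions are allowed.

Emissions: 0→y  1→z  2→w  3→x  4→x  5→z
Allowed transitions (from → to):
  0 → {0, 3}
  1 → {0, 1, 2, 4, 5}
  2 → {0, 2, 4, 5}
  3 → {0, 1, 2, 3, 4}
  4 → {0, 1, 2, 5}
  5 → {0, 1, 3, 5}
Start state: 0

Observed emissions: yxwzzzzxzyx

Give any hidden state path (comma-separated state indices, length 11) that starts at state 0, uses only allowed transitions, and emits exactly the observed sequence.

0,3,2,5,1,1,1,4,1,0,3

  [0] y  {0}  => 0  start
  [1] x  {3,4}  => 3  0->3 ok
  [2] w  {2}  => 2  3->2 ok
  [3] z  {1,5}  => 5  2->5 ok
  [4] z  {1,5}  => 1  5->1 ok
  [5] z  {1,5}  => 1  1->1 ok
  [6] z  {1,5}  => 1  1->1 ok
  [7] x  {3,4}  => 4  1->4 ok
  [8] z  {1,5}  => 1  4->1 ok
  [9] y  {0}  => 0  1->0 ok
  [10] x  {3,4}  => 3  0->3 ok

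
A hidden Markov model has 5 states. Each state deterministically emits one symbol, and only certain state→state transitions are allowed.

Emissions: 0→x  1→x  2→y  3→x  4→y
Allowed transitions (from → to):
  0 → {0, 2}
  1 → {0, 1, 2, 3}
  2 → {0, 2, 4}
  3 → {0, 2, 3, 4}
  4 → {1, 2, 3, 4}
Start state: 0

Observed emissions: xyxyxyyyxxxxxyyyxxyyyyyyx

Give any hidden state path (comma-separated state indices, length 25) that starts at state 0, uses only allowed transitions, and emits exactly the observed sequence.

  t0 'x' -> {0,1,3}, take 0 (start)
  t1 'y' -> {2,4}, take 2 (0->2 ok)
  t2 'x' -> {0,1,3}, take 0 (2->0 ok)
  t3 'y' -> {2,4}, take 2 (0->2 ok)
  t4 'x' -> {0,1,3}, take 0 (2->0 ok)
  t5 'y' -> {2,4}, take 2 (0->2 ok)
  t6 'y' -> {2,4}, take 4 (2->4 ok)
  t7 'y' -> {2,4}, take 2 (4->2 ok)
  t8 'x' -> {0,1,3}, take 0 (2->0 ok)
  t9 'x' -> {0,1,3}, take 0 (0->0 ok)
  t10 'x' -> {0,1,3}, take 0 (0->0 ok)
  t11 'x' -> {0,1,3}, take 0 (0->0 ok)
  t12 'x' -> {0,1,3}, take 0 (0->0 ok)
  t13 'y' -> {2,4}, take 2 (0->2 ok)
  t14 'y' -> {2,4}, take 4 (2->4 ok)
  t15 'y' -> {2,4}, take 2 (4->2 ok)
  t16 'x' -> {0,1,3}, take 0 (2->0 ok)
  t17 'x' -> {0,1,3}, take 0 (0->0 ok)
  t18 'y' -> {2,4}, take 2 (0->2 ok)
  t19 'y' -> {2,4}, take 2 (2->2 ok)
  t20 'y' -> {2,4}, take 4 (2->4 ok)
  t21 'y' -> {2,4}, take 2 (4->2 ok)
  t22 'y' -> {2,4}, take 4 (2->4 ok)
  t23 'y' -> {2,4}, take 4 (4->4 ok)
  t24 'x' -> {0,1,3}, take 1 (4->1 ok)

0,2,0,2,0,2,4,2,0,0,0,0,0,2,4,2,0,0,2,2,4,2,4,4,1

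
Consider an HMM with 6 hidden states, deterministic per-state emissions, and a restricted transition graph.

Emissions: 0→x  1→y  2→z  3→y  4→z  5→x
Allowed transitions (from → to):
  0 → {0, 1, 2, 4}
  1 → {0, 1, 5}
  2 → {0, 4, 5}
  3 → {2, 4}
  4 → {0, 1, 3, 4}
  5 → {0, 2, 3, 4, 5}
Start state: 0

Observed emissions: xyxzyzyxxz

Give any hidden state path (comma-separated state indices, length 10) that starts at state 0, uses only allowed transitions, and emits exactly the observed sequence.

  pos 0: x in {0,5}, choose 0; start
  pos 1: y in {1,3}, choose 1; 0->1 ok
  pos 2: x in {0,5}, choose 5; 1->5 ok
  pos 3: z in {2,4}, choose 4; 5->4 ok
  pos 4: y in {1,3}, choose 3; 4->3 ok
  pos 5: z in {2,4}, choose 4; 3->4 ok
  pos 6: y in {1,3}, choose 1; 4->1 ok
  pos 7: x in {0,5}, choose 0; 1->0 ok
  pos 8: x in {0,5}, choose 0; 0->0 ok
  pos 9: z in {2,4}, choose 4; 0->4 ok

0,1,5,4,3,4,1,0,0,4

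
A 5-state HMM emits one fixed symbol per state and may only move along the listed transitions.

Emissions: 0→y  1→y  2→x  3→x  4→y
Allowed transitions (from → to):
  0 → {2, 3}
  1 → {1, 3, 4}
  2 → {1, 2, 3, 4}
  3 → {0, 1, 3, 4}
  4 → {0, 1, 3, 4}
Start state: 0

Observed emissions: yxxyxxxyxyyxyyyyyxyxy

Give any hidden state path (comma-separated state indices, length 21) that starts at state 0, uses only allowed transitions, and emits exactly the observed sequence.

  t0 'y' -> {0,1,4}, take 0 (start)
  t1 'x' -> {2,3}, take 3 (0->3 ok)
  t2 'x' -> {2,3}, take 3 (3->3 ok)
  t3 'y' -> {0,1,4}, take 0 (3->0 ok)
  t4 'x' -> {2,3}, take 2 (0->2 ok)
  t5 'x' -> {2,3}, take 2 (2->2 ok)
  t6 'x' -> {2,3}, take 3 (2->3 ok)
  t7 'y' -> {0,1,4}, take 0 (3->0 ok)
  t8 'x' -> {2,3}, take 3 (0->3 ok)
  t9 'y' -> {0,1,4}, take 4 (3->4 ok)
  t10 'y' -> {0,1,4}, take 4 (4->4 ok)
  t11 'x' -> {2,3}, take 3 (4->3 ok)
  t12 'y' -> {0,1,4}, take 4 (3->4 ok)
  t13 'y' -> {0,1,4}, take 1 (4->1 ok)
  t14 'y' -> {0,1,4}, take 4 (1->4 ok)
  t15 'y' -> {0,1,4}, take 1 (4->1 ok)
  t16 'y' -> {0,1,4}, take 1 (1->1 ok)
  t17 'x' -> {2,3}, take 3 (1->3 ok)
  t18 'y' -> {0,1,4}, take 1 (3->1 ok)
  t19 'x' -> {2,3}, take 3 (1->3 ok)
  t20 'y' -> {0,1,4}, take 4 (3->4 ok)

0,3,3,0,2,2,3,0,3,4,4,3,4,1,4,1,1,3,1,3,4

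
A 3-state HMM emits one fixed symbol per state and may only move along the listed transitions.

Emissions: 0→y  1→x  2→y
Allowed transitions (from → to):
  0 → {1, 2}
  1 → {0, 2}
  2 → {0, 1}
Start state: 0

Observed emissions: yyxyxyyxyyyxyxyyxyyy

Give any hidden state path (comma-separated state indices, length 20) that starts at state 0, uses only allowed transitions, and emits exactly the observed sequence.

  t0 'y' -> {0,2}, take 0 (start)
  t1 'y' -> {0,2}, take 2 (0->2 ok)
  t2 'x' -> {1}, take 1 (2->1 ok)
  t3 'y' -> {0,2}, take 2 (1->2 ok)
  t4 'x' -> {1}, take 1 (2->1 ok)
  t5 'y' -> {0,2}, take 2 (1->2 ok)
  t6 'y' -> {0,2}, take 0 (2->0 ok)
  t7 'x' -> {1}, take 1 (0->1 ok)
  t8 'y' -> {0,2}, take 0 (1->0 ok)
  t9 'y' -> {0,2}, take 2 (0->2 ok)
  t10 'y' -> {0,2}, take 0 (2->0 ok)
  t11 'x' -> {1}, take 1 (0->1 ok)
  t12 'y' -> {0,2}, take 2 (1->2 ok)
  t13 'x' -> {1}, take 1 (2->1 ok)
  t14 'y' -> {0,2}, take 0 (1->0 ok)
  t15 'y' -> {0,2}, take 2 (0->2 ok)
  t16 'x' -> {1}, take 1 (2->1 ok)
  t17 'y' -> {0,2}, take 2 (1->2 ok)
  t18 'y' -> {0,2}, take 0 (2->0 ok)
  t19 'y' -> {0,2}, take 2 (0->2 ok)

0,2,1,2,1,2,0,1,0,2,0,1,2,1,0,2,1,2,0,2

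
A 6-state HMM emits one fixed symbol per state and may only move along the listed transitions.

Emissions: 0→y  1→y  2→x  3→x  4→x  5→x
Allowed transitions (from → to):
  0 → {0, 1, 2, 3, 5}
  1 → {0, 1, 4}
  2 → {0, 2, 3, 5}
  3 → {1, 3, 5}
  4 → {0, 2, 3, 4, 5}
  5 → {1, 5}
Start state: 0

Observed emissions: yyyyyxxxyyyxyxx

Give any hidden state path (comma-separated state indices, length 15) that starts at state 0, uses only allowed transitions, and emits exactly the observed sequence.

  t0 'y' -> {0,1}, take 0 (start)
  t1 'y' -> {0,1}, take 1 (0->1 ok)
  t2 'y' -> {0,1}, take 1 (1->1 ok)
  t3 'y' -> {0,1}, take 0 (1->0 ok)
  t4 'y' -> {0,1}, take 0 (0->0 ok)
  t5 'x' -> {2,3,4,5}, take 5 (0->5 ok)
  t6 'x' -> {2,3,4,5}, take 5 (5->5 ok)
  t7 'x' -> {2,3,4,5}, take 5 (5->5 ok)
  t8 'y' -> {0,1}, take 1 (5->1 ok)
  t9 'y' -> {0,1}, take 0 (1->0 ok)
  t10 'y' -> {0,1}, take 0 (0->0 ok)
  t11 'x' -> {2,3,4,5}, take 3 (0->3 ok)
  t12 'y' -> {0,1}, take 1 (3->1 ok)
  t13 'x' -> {2,3,4,5}, take 4 (1->4 ok)
  t14 'x' -> {2,3,4,5}, take 5 (4->5 ok)

0,1,1,0,0,5,5,5,1,0,0,3,1,4,5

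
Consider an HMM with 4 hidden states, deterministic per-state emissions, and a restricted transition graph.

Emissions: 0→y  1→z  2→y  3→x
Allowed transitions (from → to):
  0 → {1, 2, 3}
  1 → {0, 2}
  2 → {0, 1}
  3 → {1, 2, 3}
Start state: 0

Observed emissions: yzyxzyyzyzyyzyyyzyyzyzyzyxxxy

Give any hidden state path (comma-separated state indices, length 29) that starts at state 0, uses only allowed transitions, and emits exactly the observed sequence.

0,1,0,3,1,2,0,1,0,1,2,0,1,2,0,2,1,0,2,1,2,1,2,1,0,3,3,3,2

  0: obs=y cand={0,2} pick 0 [start]
  1: obs=z cand={1} pick 1 [0->1 ok]
  2: obs=y cand={0,2} pick 0 [1->0 ok]
  3: obs=x cand={3} pick 3 [0->3 ok]
  4: obs=z cand={1} pick 1 [3->1 ok]
  5: obs=y cand={0,2} pick 2 [1->2 ok]
  6: obs=y cand={0,2} pick 0 [2->0 ok]
  7: obs=z cand={1} pick 1 [0->1 ok]
  8: obs=y cand={0,2} pick 0 [1->0 ok]
  9: obs=z cand={1} pick 1 [0->1 ok]
  10: obs=y cand={0,2} pick 2 [1->2 ok]
  11: obs=y cand={0,2} pick 0 [2->0 ok]
  12: obs=z cand={1} pick 1 [0->1 ok]
  13: obs=y cand={0,2} pick 2 [1->2 ok]
  14: obs=y cand={0,2} pick 0 [2->0 ok]
  15: obs=y cand={0,2} pick 2 [0->2 ok]
  16: obs=z cand={1} pick 1 [2->1 ok]
  17: obs=y cand={0,2} pick 0 [1->0 ok]
  18: obs=y cand={0,2} pick 2 [0->2 ok]
  19: obs=z cand={1} pick 1 [2->1 ok]
  20: obs=y cand={0,2} pick 2 [1->2 ok]
  21: obs=z cand={1} pick 1 [2->1 ok]
  22: obs=y cand={0,2} pick 2 [1->2 ok]
  23: obs=z cand={1} pick 1 [2->1 ok]
  24: obs=y cand={0,2} pick 0 [1->0 ok]
  25: obs=x cand={3} pick 3 [0->3 ok]
  26: obs=x cand={3} pick 3 [3->3 ok]
  27: obs=x cand={3} pick 3 [3->3 ok]
  28: obs=y cand={0,2} pick 2 [3->2 ok]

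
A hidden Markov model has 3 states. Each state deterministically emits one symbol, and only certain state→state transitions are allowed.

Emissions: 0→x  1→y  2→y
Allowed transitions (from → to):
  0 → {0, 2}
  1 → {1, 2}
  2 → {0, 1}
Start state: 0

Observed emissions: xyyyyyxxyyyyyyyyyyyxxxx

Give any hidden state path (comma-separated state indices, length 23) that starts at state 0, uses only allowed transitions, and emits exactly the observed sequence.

  pos 0: x in {0}, choose 0; start
  pos 1: y in {1,2}, choose 2; 0->2 ok
  pos 2: y in {1,2}, choose 1; 2->1 ok
  pos 3: y in {1,2}, choose 2; 1->2 ok
  pos 4: y in {1,2}, choose 1; 2->1 ok
  pos 5: y in {1,2}, choose 2; 1->2 ok
  pos 6: x in {0}, choose 0; 2->0 ok
  pos 7: x in {0}, choose 0; 0->0 ok
  pos 8: y in {1,2}, choose 2; 0->2 ok
  pos 9: y in {1,2}, choose 1; 2->1 ok
  pos 10: y in {1,2}, choose 1; 1->1 ok
  pos 11: y in {1,2}, choose 1; 1->1 ok
  pos 12: y in {1,2}, choose 1; 1->1 ok
  pos 13: y in {1,2}, choose 1; 1->1 ok
  pos 14: y in {1,2}, choose 2; 1->2 ok
  pos 15: y in {1,2}, choose 1; 2->1 ok
  pos 16: y in {1,2}, choose 1; 1->1 ok
  pos 17: y in {1,2}, choose 1; 1->1 ok
  pos 18: y in {1,2}, choose 2; 1->2 ok
  pos 19: x in {0}, choose 0; 2->0 ok
  pos 20: x in {0}, choose 0; 0->0 ok
  pos 21: x in {0}, choose 0; 0->0 ok
  pos 22: x in {0}, choose 0; 0->0 ok

0,2,1,2,1,2,0,0,2,1,1,1,1,1,2,1,1,1,2,0,0,0,0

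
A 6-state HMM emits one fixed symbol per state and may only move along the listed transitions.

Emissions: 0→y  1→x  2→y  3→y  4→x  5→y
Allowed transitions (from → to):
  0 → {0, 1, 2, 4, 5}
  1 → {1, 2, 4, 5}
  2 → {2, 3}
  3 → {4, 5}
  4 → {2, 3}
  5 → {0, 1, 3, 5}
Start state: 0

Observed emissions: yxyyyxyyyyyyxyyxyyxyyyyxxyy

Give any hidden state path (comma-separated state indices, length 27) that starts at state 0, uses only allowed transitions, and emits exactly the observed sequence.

0,4,2,2,3,4,2,2,2,2,3,5,1,2,3,4,2,3,4,2,2,3,5,1,4,2,2

  pos 0: y in {0,2,3,5}, choose 0; start
  pos 1: x in {1,4}, choose 4; 0->4 ok
  pos 2: y in {0,2,3,5}, choose 2; 4->2 ok
  pos 3: y in {0,2,3,5}, choose 2; 2->2 ok
  pos 4: y in {0,2,3,5}, choose 3; 2->3 ok
  pos 5: x in {1,4}, choose 4; 3->4 ok
  pos 6: y in {0,2,3,5}, choose 2; 4->2 ok
  pos 7: y in {0,2,3,5}, choose 2; 2->2 ok
  pos 8: y in {0,2,3,5}, choose 2; 2->2 ok
  pos 9: y in {0,2,3,5}, choose 2; 2->2 ok
  pos 10: y in {0,2,3,5}, choose 3; 2->3 ok
  pos 11: y in {0,2,3,5}, choose 5; 3->5 ok
  pos 12: x in {1,4}, choose 1; 5->1 ok
  pos 13: y in {0,2,3,5}, choose 2; 1->2 ok
  pos 14: y in {0,2,3,5}, choose 3; 2->3 ok
  pos 15: x in {1,4}, choose 4; 3->4 ok
  pos 16: y in {0,2,3,5}, choose 2; 4->2 ok
  pos 17: y in {0,2,3,5}, choose 3; 2->3 ok
  pos 18: x in {1,4}, choose 4; 3->4 ok
  pos 19: y in {0,2,3,5}, choose 2; 4->2 ok
  pos 20: y in {0,2,3,5}, choose 2; 2->2 ok
  pos 21: y in {0,2,3,5}, choose 3; 2->3 ok
  pos 22: y in {0,2,3,5}, choose 5; 3->5 ok
  pos 23: x in {1,4}, choose 1; 5->1 ok
  pos 24: x in {1,4}, choose 4; 1->4 ok
  pos 25: y in {0,2,3,5}, choose 2; 4->2 ok
  pos 26: y in {0,2,3,5}, choose 2; 2->2 ok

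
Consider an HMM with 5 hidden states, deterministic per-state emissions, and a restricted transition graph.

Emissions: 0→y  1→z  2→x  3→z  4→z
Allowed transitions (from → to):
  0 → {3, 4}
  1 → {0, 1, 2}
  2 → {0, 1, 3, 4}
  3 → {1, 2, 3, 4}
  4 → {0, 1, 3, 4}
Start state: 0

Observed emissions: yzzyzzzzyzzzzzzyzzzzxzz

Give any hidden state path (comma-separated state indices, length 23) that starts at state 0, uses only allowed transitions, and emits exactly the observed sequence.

  0: obs=y cand={0} pick 0 [start]
  1: obs=z cand={1,3,4} pick 3 [0->3 ok]
  2: obs=z cand={1,3,4} pick 4 [3->4 ok]
  3: obs=y cand={0} pick 0 [4->0 ok]
  4: obs=z cand={1,3,4} pick 3 [0->3 ok]
  5: obs=z cand={1,3,4} pick 3 [3->3 ok]
  6: obs=z cand={1,3,4} pick 3 [3->3 ok]
  7: obs=z cand={1,3,4} pick 1 [3->1 ok]
  8: obs=y cand={0} pick 0 [1->0 ok]
  9: obs=z cand={1,3,4} pick 4 [0->4 ok]
  10: obs=z cand={1,3,4} pick 3 [4->3 ok]
  11: obs=z cand={1,3,4} pick 4 [3->4 ok]
  12: obs=z cand={1,3,4} pick 4 [4->4 ok]
  13: obs=z cand={1,3,4} pick 3 [4->3 ok]
  14: obs=z cand={1,3,4} pick 1 [3->1 ok]
  15: obs=y cand={0} pick 0 [1->0 ok]
  16: obs=z cand={1,3,4} pick 3 [0->3 ok]
  17: obs=z cand={1,3,4} pick 3 [3->3 ok]
  18: obs=z cand={1,3,4} pick 3 [3->3 ok]
  19: obs=z cand={1,3,4} pick 3 [3->3 ok]
  20: obs=x cand={2} pick 2 [3->2 ok]
  21: obs=z cand={1,3,4} pick 4 [2->4 ok]
  22: obs=z cand={1,3,4} pick 3 [4->3 ok]

0,3,4,0,3,3,3,1,0,4,3,4,4,3,1,0,3,3,3,3,2,4,3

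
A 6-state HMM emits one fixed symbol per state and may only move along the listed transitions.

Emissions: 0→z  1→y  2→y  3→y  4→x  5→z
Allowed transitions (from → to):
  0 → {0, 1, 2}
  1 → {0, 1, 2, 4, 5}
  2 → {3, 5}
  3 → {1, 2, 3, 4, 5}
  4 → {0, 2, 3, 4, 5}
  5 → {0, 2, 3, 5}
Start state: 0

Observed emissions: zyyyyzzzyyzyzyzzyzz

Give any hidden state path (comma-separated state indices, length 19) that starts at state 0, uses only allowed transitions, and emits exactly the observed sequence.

0,2,3,1,1,0,0,0,1,2,5,2,5,2,5,0,1,5,0

  [0] z  {0,5}  => 0  start
  [1] y  {1,2,3}  => 2  0->2 ok
  [2] y  {1,2,3}  => 3  2->3 ok
  [3] y  {1,2,3}  => 1  3->1 ok
  [4] y  {1,2,3}  => 1  1->1 ok
  [5] z  {0,5}  => 0  1->0 ok
  [6] z  {0,5}  => 0  0->0 ok
  [7] z  {0,5}  => 0  0->0 ok
  [8] y  {1,2,3}  => 1  0->1 ok
  [9] y  {1,2,3}  => 2  1->2 ok
  [10] z  {0,5}  => 5  2->5 ok
  [11] y  {1,2,3}  => 2  5->2 ok
  [12] z  {0,5}  => 5  2->5 ok
  [13] y  {1,2,3}  => 2  5->2 ok
  [14] z  {0,5}  => 5  2->5 ok
  [15] z  {0,5}  => 0  5->0 ok
  [16] y  {1,2,3}  => 1  0->1 ok
  [17] z  {0,5}  => 5  1->5 ok
  [18] z  {0,5}  => 0  5->0 ok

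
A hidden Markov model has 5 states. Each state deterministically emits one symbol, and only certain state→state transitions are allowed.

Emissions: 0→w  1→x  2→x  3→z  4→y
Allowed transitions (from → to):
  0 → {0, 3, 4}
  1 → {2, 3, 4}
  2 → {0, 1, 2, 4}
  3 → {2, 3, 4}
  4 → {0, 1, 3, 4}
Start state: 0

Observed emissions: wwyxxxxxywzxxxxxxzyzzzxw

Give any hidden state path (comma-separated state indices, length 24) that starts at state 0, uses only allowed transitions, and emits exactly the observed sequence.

0,0,4,1,2,2,2,1,4,0,3,2,2,2,2,2,1,3,4,3,3,3,2,0

  [0] w  {0}  => 0  start
  [1] w  {0}  => 0  0->0 ok
  [2] y  {4}  => 4  0->4 ok
  [3] x  {1,2}  => 1  4->1 ok
  [4] x  {1,2}  => 2  1->2 ok
  [5] x  {1,2}  => 2  2->2 ok
  [6] x  {1,2}  => 2  2->2 ok
  [7] x  {1,2}  => 1  2->1 ok
  [8] y  {4}  => 4  1->4 ok
  [9] w  {0}  => 0  4->0 ok
  [10] z  {3}  => 3  0->3 ok
  [11] x  {1,2}  => 2  3->2 ok
  [12] x  {1,2}  => 2  2->2 ok
  [13] x  {1,2}  => 2  2->2 ok
  [14] x  {1,2}  => 2  2->2 ok
  [15] x  {1,2}  => 2  2->2 ok
  [16] x  {1,2}  => 1  2->1 ok
  [17] z  {3}  => 3  1->3 ok
  [18] y  {4}  => 4  3->4 ok
  [19] z  {3}  => 3  4->3 ok
  [20] z  {3}  => 3  3->3 ok
  [21] z  {3}  => 3  3->3 ok
  [22] x  {1,2}  => 2  3->2 ok
  [23] w  {0}  => 0  2->0 ok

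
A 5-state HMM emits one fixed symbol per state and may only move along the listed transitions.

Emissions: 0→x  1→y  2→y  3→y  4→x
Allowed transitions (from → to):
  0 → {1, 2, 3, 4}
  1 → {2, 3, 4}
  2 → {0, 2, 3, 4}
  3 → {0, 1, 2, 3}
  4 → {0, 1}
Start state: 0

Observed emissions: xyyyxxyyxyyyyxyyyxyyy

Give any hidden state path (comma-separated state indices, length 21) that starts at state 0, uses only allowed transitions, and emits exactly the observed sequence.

  t0 'x' -> {0,4}, take 0 (start)
  t1 'y' -> {1,2,3}, take 2 (0->2 ok)
  t2 'y' -> {1,2,3}, take 2 (2->2 ok)
  t3 'y' -> {1,2,3}, take 2 (2->2 ok)
  t4 'x' -> {0,4}, take 4 (2->4 ok)
  t5 'x' -> {0,4}, take 0 (4->0 ok)
  t6 'y' -> {1,2,3}, take 3 (0->3 ok)
  t7 'y' -> {1,2,3}, take 1 (3->1 ok)
  t8 'x' -> {0,4}, take 4 (1->4 ok)
  t9 'y' -> {1,2,3}, take 1 (4->1 ok)
  t10 'y' -> {1,2,3}, take 2 (1->2 ok)
  t11 'y' -> {1,2,3}, take 3 (2->3 ok)
  t12 'y' -> {1,2,3}, take 1 (3->1 ok)
  t13 'x' -> {0,4}, take 4 (1->4 ok)
  t14 'y' -> {1,2,3}, take 1 (4->1 ok)
  t15 'y' -> {1,2,3}, take 2 (1->2 ok)
  t16 'y' -> {1,2,3}, take 3 (2->3 ok)
  t17 'x' -> {0,4}, take 0 (3->0 ok)
  t18 'y' -> {1,2,3}, take 3 (0->3 ok)
  t19 'y' -> {1,2,3}, take 1 (3->1 ok)
  t20 'y' -> {1,2,3}, take 3 (1->3 ok)

0,2,2,2,4,0,3,1,4,1,2,3,1,4,1,2,3,0,3,1,3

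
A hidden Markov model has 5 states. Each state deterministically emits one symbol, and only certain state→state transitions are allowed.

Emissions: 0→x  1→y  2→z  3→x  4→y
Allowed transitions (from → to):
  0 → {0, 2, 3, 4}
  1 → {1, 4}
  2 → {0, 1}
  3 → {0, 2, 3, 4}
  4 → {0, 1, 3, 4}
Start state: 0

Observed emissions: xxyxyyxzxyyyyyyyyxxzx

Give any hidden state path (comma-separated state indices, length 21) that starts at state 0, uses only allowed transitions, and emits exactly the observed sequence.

  pos 0: x in {0,3}, choose 0; start
  pos 1: x in {0,3}, choose 3; 0->3 ok
  pos 2: y in {1,4}, choose 4; 3->4 ok
  pos 3: x in {0,3}, choose 3; 4->3 ok
  pos 4: y in {1,4}, choose 4; 3->4 ok
  pos 5: y in {1,4}, choose 4; 4->4 ok
  pos 6: x in {0,3}, choose 3; 4->3 ok
  pos 7: z in {2}, choose 2; 3->2 ok
  pos 8: x in {0,3}, choose 0; 2->0 ok
  pos 9: y in {1,4}, choose 4; 0->4 ok
  pos 10: y in {1,4}, choose 4; 4->4 ok
  pos 11: y in {1,4}, choose 1; 4->1 ok
  pos 12: y in {1,4}, choose 1; 1->1 ok
  pos 13: y in {1,4}, choose 1; 1->1 ok
  pos 14: y in {1,4}, choose 1; 1->1 ok
  pos 15: y in {1,4}, choose 1; 1->1 ok
  pos 16: y in {1,4}, choose 4; 1->4 ok
  pos 17: x in {0,3}, choose 3; 4->3 ok
  pos 18: x in {0,3}, choose 3; 3->3 ok
  pos 19: z in {2}, choose 2; 3->2 ok
  pos 20: x in {0,3}, choose 0; 2->0 ok

0,3,4,3,4,4,3,2,0,4,4,1,1,1,1,1,4,3,3,2,0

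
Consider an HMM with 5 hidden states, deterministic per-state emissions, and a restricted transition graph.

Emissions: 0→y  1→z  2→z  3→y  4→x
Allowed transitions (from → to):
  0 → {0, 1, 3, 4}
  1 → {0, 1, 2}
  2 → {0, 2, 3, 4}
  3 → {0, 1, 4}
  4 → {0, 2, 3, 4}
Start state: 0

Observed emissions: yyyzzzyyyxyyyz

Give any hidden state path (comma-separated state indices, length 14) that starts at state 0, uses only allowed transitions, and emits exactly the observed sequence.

0,0,3,1,2,2,0,0,3,4,3,0,3,1

  t0 'y' -> {0,3}, take 0 (start)
  t1 'y' -> {0,3}, take 0 (0->0 ok)
  t2 'y' -> {0,3}, take 3 (0->3 ok)
  t3 'z' -> {1,2}, take 1 (3->1 ok)
  t4 'z' -> {1,2}, take 2 (1->2 ok)
  t5 'z' -> {1,2}, take 2 (2->2 ok)
  t6 'y' -> {0,3}, take 0 (2->0 ok)
  t7 'y' -> {0,3}, take 0 (0->0 ok)
  t8 'y' -> {0,3}, take 3 (0->3 ok)
  t9 'x' -> {4}, take 4 (3->4 ok)
  t10 'y' -> {0,3}, take 3 (4->3 ok)
  t11 'y' -> {0,3}, take 0 (3->0 ok)
  t12 'y' -> {0,3}, take 3 (0->3 ok)
  t13 'z' -> {1,2}, take 1 (3->1 ok)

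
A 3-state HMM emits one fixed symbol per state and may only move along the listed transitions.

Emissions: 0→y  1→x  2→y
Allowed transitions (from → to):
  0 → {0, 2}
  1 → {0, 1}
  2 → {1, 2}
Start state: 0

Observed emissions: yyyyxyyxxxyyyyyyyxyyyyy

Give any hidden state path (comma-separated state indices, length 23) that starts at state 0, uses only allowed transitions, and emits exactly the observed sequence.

0,0,2,2,1,0,2,1,1,1,0,2,2,2,2,2,2,1,0,0,0,0,2

  t0 'y' -> {0,2}, take 0 (start)
  t1 'y' -> {0,2}, take 0 (0->0 ok)
  t2 'y' -> {0,2}, take 2 (0->2 ok)
  t3 'y' -> {0,2}, take 2 (2->2 ok)
  t4 'x' -> {1}, take 1 (2->1 ok)
  t5 'y' -> {0,2}, take 0 (1->0 ok)
  t6 'y' -> {0,2}, take 2 (0->2 ok)
  t7 'x' -> {1}, take 1 (2->1 ok)
  t8 'x' -> {1}, take 1 (1->1 ok)
  t9 'x' -> {1}, take 1 (1->1 ok)
  t10 'y' -> {0,2}, take 0 (1->0 ok)
  t11 'y' -> {0,2}, take 2 (0->2 ok)
  t12 'y' -> {0,2}, take 2 (2->2 ok)
  t13 'y' -> {0,2}, take 2 (2->2 ok)
  t14 'y' -> {0,2}, take 2 (2->2 ok)
  t15 'y' -> {0,2}, take 2 (2->2 ok)
  t16 'y' -> {0,2}, take 2 (2->2 ok)
  t17 'x' -> {1}, take 1 (2->1 ok)
  t18 'y' -> {0,2}, take 0 (1->0 ok)
  t19 'y' -> {0,2}, take 0 (0->0 ok)
  t20 'y' -> {0,2}, take 0 (0->0 ok)
  t21 'y' -> {0,2}, take 0 (0->0 ok)
  t22 'y' -> {0,2}, take 2 (0->2 ok)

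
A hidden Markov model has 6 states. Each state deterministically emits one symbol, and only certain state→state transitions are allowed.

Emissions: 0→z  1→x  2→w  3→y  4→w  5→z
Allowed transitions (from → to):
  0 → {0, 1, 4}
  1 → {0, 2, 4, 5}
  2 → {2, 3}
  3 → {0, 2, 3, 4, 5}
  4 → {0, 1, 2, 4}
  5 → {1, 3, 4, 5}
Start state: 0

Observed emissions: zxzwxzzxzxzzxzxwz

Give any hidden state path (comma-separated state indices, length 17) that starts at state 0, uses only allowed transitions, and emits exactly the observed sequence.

0,1,0,4,1,0,0,1,0,1,0,0,1,5,1,4,0

  0: obs=z cand={0,5} pick 0 [start]
  1: obs=x cand={1} pick 1 [0->1 ok]
  2: obs=z cand={0,5} pick 0 [1->0 ok]
  3: obs=w cand={2,4} pick 4 [0->4 ok]
  4: obs=x cand={1} pick 1 [4->1 ok]
  5: obs=z cand={0,5} pick 0 [1->0 ok]
  6: obs=z cand={0,5} pick 0 [0->0 ok]
  7: obs=x cand={1} pick 1 [0->1 ok]
  8: obs=z cand={0,5} pick 0 [1->0 ok]
  9: obs=x cand={1} pick 1 [0->1 ok]
  10: obs=z cand={0,5} pick 0 [1->0 ok]
  11: obs=z cand={0,5} pick 0 [0->0 ok]
  12: obs=x cand={1} pick 1 [0->1 ok]
  13: obs=z cand={0,5} pick 5 [1->5 ok]
  14: obs=x cand={1} pick 1 [5->1 ok]
  15: obs=w cand={2,4} pick 4 [1->4 ok]
  16: obs=z cand={0,5} pick 0 [4->0 ok]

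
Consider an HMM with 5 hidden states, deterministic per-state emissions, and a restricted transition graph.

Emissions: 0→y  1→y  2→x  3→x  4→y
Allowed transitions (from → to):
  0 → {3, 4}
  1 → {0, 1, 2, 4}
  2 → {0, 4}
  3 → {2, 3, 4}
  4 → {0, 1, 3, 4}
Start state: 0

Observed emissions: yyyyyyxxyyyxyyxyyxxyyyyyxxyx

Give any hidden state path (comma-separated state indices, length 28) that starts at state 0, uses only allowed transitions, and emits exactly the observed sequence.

  t0 'y' -> {0,1,4}, take 0 (start)
  t1 'y' -> {0,1,4}, take 4 (0->4 ok)
  t2 'y' -> {0,1,4}, take 4 (4->4 ok)
  t3 'y' -> {0,1,4}, take 0 (4->0 ok)
  t4 'y' -> {0,1,4}, take 4 (0->4 ok)
  t5 'y' -> {0,1,4}, take 4 (4->4 ok)
  t6 'x' -> {2,3}, take 3 (4->3 ok)
  t7 'x' -> {2,3}, take 3 (3->3 ok)
  t8 'y' -> {0,1,4}, take 4 (3->4 ok)
  t9 'y' -> {0,1,4}, take 4 (4->4 ok)
  t10 'y' -> {0,1,4}, take 0 (4->0 ok)
  t11 'x' -> {2,3}, take 3 (0->3 ok)
  t12 'y' -> {0,1,4}, take 4 (3->4 ok)
  t13 'y' -> {0,1,4}, take 1 (4->1 ok)
  t14 'x' -> {2,3}, take 2 (1->2 ok)
  t15 'y' -> {0,1,4}, take 0 (2->0 ok)
  t16 'y' -> {0,1,4}, take 4 (0->4 ok)
  t17 'x' -> {2,3}, take 3 (4->3 ok)
  t18 'x' -> {2,3}, take 2 (3->2 ok)
  t19 'y' -> {0,1,4}, take 0 (2->0 ok)
  t20 'y' -> {0,1,4}, take 4 (0->4 ok)
  t21 'y' -> {0,1,4}, take 0 (4->0 ok)
  t22 'y' -> {0,1,4}, take 4 (0->4 ok)
  t23 'y' -> {0,1,4}, take 4 (4->4 ok)
  t24 'x' -> {2,3}, take 3 (4->3 ok)
  t25 'x' -> {2,3}, take 2 (3->2 ok)
  t26 'y' -> {0,1,4}, take 4 (2->4 ok)
  t27 'x' -> {2,3}, take 3 (4->3 ok)

0,4,4,0,4,4,3,3,4,4,0,3,4,1,2,0,4,3,2,0,4,0,4,4,3,2,4,3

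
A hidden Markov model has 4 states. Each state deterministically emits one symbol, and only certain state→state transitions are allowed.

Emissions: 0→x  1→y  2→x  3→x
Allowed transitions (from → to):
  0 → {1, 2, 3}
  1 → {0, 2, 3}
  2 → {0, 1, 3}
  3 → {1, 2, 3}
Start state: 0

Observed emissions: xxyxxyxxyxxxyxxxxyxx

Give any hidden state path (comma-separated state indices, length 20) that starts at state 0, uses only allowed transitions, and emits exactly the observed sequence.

0,3,1,0,2,1,0,3,1,0,2,3,1,2,3,2,3,1,2,3

  [0] x  {0,2,3}  => 0  start
  [1] x  {0,2,3}  => 3  0->3 ok
  [2] y  {1}  => 1  3->1 ok
  [3] x  {0,2,3}  => 0  1->0 ok
  [4] x  {0,2,3}  => 2  0->2 ok
  [5] y  {1}  => 1  2->1 ok
  [6] x  {0,2,3}  => 0  1->0 ok
  [7] x  {0,2,3}  => 3  0->3 ok
  [8] y  {1}  => 1  3->1 ok
  [9] x  {0,2,3}  => 0  1->0 ok
  [10] x  {0,2,3}  => 2  0->2 ok
  [11] x  {0,2,3}  => 3  2->3 ok
  [12] y  {1}  => 1  3->1 ok
  [13] x  {0,2,3}  => 2  1->2 ok
  [14] x  {0,2,3}  => 3  2->3 ok
  [15] x  {0,2,3}  => 2  3->2 ok
  [16] x  {0,2,3}  => 3  2->3 ok
  [17] y  {1}  => 1  3->1 ok
  [18] x  {0,2,3}  => 2  1->2 ok
  [19] x  {0,2,3}  => 3  2->3 ok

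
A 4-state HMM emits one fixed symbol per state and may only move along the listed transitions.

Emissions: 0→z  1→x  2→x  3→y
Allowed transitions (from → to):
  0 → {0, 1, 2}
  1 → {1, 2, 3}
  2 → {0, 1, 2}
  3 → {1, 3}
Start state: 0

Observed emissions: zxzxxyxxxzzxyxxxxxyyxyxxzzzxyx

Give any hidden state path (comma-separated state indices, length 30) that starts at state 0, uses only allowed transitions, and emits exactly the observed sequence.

  [0] z  {0}  => 0  start
  [1] x  {1,2}  => 2  0->2 ok
  [2] z  {0}  => 0  2->0 ok
  [3] x  {1,2}  => 2  0->2 ok
  [4] x  {1,2}  => 1  2->1 ok
  [5] y  {3}  => 3  1->3 ok
  [6] x  {1,2}  => 1  3->1 ok
  [7] x  {1,2}  => 1  1->1 ok
  [8] x  {1,2}  => 2  1->2 ok
  [9] z  {0}  => 0  2->0 ok
  [10] z  {0}  => 0  0->0 ok
  [11] x  {1,2}  => 1  0->1 ok
  [12] y  {3}  => 3  1->3 ok
  [13] x  {1,2}  => 1  3->1 ok
  [14] x  {1,2}  => 1  1->1 ok
  [15] x  {1,2}  => 2  1->2 ok
  [16] x  {1,2}  => 2  2->2 ok
  [17] x  {1,2}  => 1  2->1 ok
  [18] y  {3}  => 3  1->3 ok
  [19] y  {3}  => 3  3->3 ok
  [20] x  {1,2}  => 1  3->1 ok
  [21] y  {3}  => 3  1->3 ok
  [22] x  {1,2}  => 1  3->1 ok
  [23] x  {1,2}  => 2  1->2 ok
  [24] z  {0}  => 0  2->0 ok
  [25] z  {0}  => 0  0->0 ok
  [26] z  {0}  => 0  0->0 ok
  [27] x  {1,2}  => 1  0->1 ok
  [28] y  {3}  => 3  1->3 ok
  [29] x  {1,2}  => 1  3->1 ok

0,2,0,2,1,3,1,1,2,0,0,1,3,1,1,2,2,1,3,3,1,3,1,2,0,0,0,1,3,1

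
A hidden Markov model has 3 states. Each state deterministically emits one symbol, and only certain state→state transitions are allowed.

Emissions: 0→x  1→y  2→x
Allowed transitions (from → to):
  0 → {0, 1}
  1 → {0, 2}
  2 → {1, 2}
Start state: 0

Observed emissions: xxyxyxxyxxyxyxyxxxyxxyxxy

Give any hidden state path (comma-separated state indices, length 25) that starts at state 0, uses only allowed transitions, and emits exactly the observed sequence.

  0: obs=x cand={0,2} pick 0 [start]
  1: obs=x cand={0,2} pick 0 [0->0 ok]
  2: obs=y cand={1} pick 1 [0->1 ok]
  3: obs=x cand={0,2} pick 2 [1->2 ok]
  4: obs=y cand={1} pick 1 [2->1 ok]
  5: obs=x cand={0,2} pick 2 [1->2 ok]
  6: obs=x cand={0,2} pick 2 [2->2 ok]
  7: obs=y cand={1} pick 1 [2->1 ok]
  8: obs=x cand={0,2} pick 0 [1->0 ok]
  9: obs=x cand={0,2} pick 0 [0->0 ok]
  10: obs=y cand={1} pick 1 [0->1 ok]
  11: obs=x cand={0,2} pick 0 [1->0 ok]
  12: obs=y cand={1} pick 1 [0->1 ok]
  13: obs=x cand={0,2} pick 2 [1->2 ok]
  14: obs=y cand={1} pick 1 [2->1 ok]
  15: obs=x cand={0,2} pick 2 [1->2 ok]
  16: obs=x cand={0,2} pick 2 [2->2 ok]
  17: obs=x cand={0,2} pick 2 [2->2 ok]
  18: obs=y cand={1} pick 1 [2->1 ok]
  19: obs=x cand={0,2} pick 0 [1->0 ok]
  20: obs=x cand={0,2} pick 0 [0->0 ok]
  21: obs=y cand={1} pick 1 [0->1 ok]
  22: obs=x cand={0,2} pick 0 [1->0 ok]
  23: obs=x cand={0,2} pick 0 [0->0 ok]
  24: obs=y cand={1} pick 1 [0->1 ok]

0,0,1,2,1,2,2,1,0,0,1,0,1,2,1,2,2,2,1,0,0,1,0,0,1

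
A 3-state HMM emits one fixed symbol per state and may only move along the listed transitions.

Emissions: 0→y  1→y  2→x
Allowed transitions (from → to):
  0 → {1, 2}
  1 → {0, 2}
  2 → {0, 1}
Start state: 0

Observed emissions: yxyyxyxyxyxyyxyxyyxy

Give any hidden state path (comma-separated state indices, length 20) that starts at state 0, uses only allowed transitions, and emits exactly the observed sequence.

0,2,0,1,2,0,2,0,2,1,2,0,1,2,1,2,1,0,2,0

  [0] y  {0,1}  => 0  start
  [1] x  {2}  => 2  0->2 ok
  [2] y  {0,1}  => 0  2->0 ok
  [3] y  {0,1}  => 1  0->1 ok
  [4] x  {2}  => 2  1->2 ok
  [5] y  {0,1}  => 0  2->0 ok
  [6] x  {2}  => 2  0->2 ok
  [7] y  {0,1}  => 0  2->0 ok
  [8] x  {2}  => 2  0->2 ok
  [9] y  {0,1}  => 1  2->1 ok
  [10] x  {2}  => 2  1->2 ok
  [11] y  {0,1}  => 0  2->0 ok
  [12] y  {0,1}  => 1  0->1 ok
  [13] x  {2}  => 2  1->2 ok
  [14] y  {0,1}  => 1  2->1 ok
  [15] x  {2}  => 2  1->2 ok
  [16] y  {0,1}  => 1  2->1 ok
  [17] y  {0,1}  => 0  1->0 ok
  [18] x  {2}  => 2  0->2 ok
  [19] y  {0,1}  => 0  2->0 ok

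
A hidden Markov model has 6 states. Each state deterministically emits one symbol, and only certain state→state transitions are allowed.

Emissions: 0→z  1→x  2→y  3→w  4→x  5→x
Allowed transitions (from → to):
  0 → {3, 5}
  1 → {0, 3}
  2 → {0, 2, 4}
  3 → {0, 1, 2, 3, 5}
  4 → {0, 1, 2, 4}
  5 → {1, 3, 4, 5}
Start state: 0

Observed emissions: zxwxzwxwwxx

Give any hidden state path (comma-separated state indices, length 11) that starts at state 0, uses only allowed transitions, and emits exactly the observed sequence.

0,5,3,1,0,3,1,3,3,5,5

  [0] z  {0}  => 0  start
  [1] x  {1,4,5}  => 5  0->5 ok
  [2] w  {3}  => 3  5->3 ok
  [3] x  {1,4,5}  => 1  3->1 ok
  [4] z  {0}  => 0  1->0 ok
  [5] w  {3}  => 3  0->3 ok
  [6] x  {1,4,5}  => 1  3->1 ok
  [7] w  {3}  => 3  1->3 ok
  [8] w  {3}  => 3  3->3 ok
  [9] x  {1,4,5}  => 5  3->5 ok
  [10] x  {1,4,5}  => 5  5->5 ok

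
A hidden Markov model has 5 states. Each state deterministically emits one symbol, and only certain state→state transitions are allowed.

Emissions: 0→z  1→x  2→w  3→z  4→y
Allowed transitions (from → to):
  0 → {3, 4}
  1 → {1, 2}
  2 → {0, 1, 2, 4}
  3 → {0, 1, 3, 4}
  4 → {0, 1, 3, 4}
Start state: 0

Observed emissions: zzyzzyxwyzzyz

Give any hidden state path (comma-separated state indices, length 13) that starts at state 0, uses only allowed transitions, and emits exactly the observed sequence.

0,3,4,0,3,4,1,2,4,3,0,4,0

  t0 'z' -> {0,3}, take 0 (start)
  t1 'z' -> {0,3}, take 3 (0->3 ok)
  t2 'y' -> {4}, take 4 (3->4 ok)
  t3 'z' -> {0,3}, take 0 (4->0 ok)
  t4 'z' -> {0,3}, take 3 (0->3 ok)
  t5 'y' -> {4}, take 4 (3->4 ok)
  t6 'x' -> {1}, take 1 (4->1 ok)
  t7 'w' -> {2}, take 2 (1->2 ok)
  t8 'y' -> {4}, take 4 (2->4 ok)
  t9 'z' -> {0,3}, take 3 (4->3 ok)
  t10 'z' -> {0,3}, take 0 (3->0 ok)
  t11 'y' -> {4}, take 4 (0->4 ok)
  t12 'z' -> {0,3}, take 0 (4->0 ok)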